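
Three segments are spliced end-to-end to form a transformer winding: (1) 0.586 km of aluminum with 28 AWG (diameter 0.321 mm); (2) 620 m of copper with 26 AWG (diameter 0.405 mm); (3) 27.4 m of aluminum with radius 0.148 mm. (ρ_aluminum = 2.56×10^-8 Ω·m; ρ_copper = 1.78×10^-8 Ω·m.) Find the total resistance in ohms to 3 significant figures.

Seg 1: A = π(0.321/2 mm)² = π(1.6050e-04 m)² = 8.093e-08 m²
R_1 = (2.56×10^-8)(586)/(8.093e-08) = 185.4 Ω
Seg 2: A = π(0.405/2 mm)² = π(2.0250e-04 m)² = 1.288e-07 m²
R_2 = (1.78×10^-8)(620)/(1.288e-07) = 85.67 Ω
Seg 3: A = πr² = π(1.4800e-04 m)² = 6.881e-08 m²
R_3 = (2.56×10^-8)(27.4)/(6.881e-08) = 10.19 Ω
R_total = R_1 + R_2 + R_3 = 281 Ω

281 Ω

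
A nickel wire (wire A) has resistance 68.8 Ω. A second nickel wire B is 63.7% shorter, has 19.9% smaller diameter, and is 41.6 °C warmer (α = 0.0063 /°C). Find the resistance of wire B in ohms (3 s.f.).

R ∝ ρL/d² with ρ ∝ (1+αΔT), so R_B/R_A = (1 − 63.7/100) × (1 − 19.9/100)⁻² × (1 + 0.0063×41.6)
= 0.363 × 1.559 × 1.262 = 0.714
R_B = 0.714 × 68.8 = 49.1 Ω

49.1 Ω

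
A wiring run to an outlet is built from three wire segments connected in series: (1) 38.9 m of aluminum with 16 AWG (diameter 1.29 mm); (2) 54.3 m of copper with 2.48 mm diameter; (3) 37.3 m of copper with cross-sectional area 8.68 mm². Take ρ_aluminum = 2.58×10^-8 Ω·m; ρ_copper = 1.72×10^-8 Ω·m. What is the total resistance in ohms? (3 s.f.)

Seg 1: A = π(1.29/2 mm)² = π(6.4500e-04 m)² = 1.307e-06 m²
R_1 = (2.58×10^-8)(38.9)/(1.307e-06) = 0.7679 Ω
Seg 2: A = π(d/2)² = π(1.2400e-03 m)² = 4.831e-06 m²
R_2 = (1.72×10^-8)(54.3)/(4.831e-06) = 0.1933 Ω
Seg 3: A = 8.68 mm² = 8.680e-06 m²
R_3 = (1.72×10^-8)(37.3)/(8.680e-06) = 0.07391 Ω
R_total = R_1 + R_2 + R_3 = 1.04 Ω

1.04 Ω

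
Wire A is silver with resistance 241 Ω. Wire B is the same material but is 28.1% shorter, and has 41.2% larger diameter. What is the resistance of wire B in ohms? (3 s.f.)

86.9 Ω

R ∝ L/d², so R_B/R_A = (1 − 28.1/100) × (1 + 41.2/100)⁻²
= 0.719 × 0.5016 = 0.3606
R_B = 0.3606 × 241 = 86.9 Ω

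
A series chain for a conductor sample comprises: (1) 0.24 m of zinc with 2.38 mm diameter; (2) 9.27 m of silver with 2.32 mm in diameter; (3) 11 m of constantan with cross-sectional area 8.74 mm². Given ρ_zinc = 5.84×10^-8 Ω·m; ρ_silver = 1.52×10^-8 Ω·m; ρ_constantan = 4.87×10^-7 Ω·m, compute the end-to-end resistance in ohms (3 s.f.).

0.649 Ω

Seg 1: A = π(d/2)² = π(1.1900e-03 m)² = 4.449e-06 m²
R_1 = (5.84×10^-8)(0.24)/(4.449e-06) = 0.003151 Ω
Seg 2: A = π(d/2)² = π(1.1600e-03 m)² = 4.227e-06 m²
R_2 = (1.52×10^-8)(9.27)/(4.227e-06) = 0.03333 Ω
Seg 3: A = 8.74 mm² = 8.740e-06 m²
R_3 = (4.87×10^-7)(11)/(8.740e-06) = 0.6129 Ω
R_total = R_1 + R_2 + R_3 = 0.649 Ω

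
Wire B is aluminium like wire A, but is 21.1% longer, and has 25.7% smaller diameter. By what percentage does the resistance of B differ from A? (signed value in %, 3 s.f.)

119%

R ∝ L/d², so R_B/R_A = (1 + 21.1/100) × (1 − 25.7/100)⁻²
= 1.211 × 1.811 = 2.194
(R_B − R_A)/R_A = 2.194 − 1 = 119%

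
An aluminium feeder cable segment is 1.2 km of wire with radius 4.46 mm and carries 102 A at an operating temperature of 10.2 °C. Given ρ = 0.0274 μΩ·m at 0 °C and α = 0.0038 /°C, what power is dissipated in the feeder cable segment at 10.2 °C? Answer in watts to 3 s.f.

ρ = 0.0274 μΩ·m = 2.74×10^-8 Ω·m
A = πr² = π(4.4600e-03 m)² = 6.249e-05 m²
R₍0₎ = ρL/A = (2.74×10^-8)(1200)/(6.249e-05) = 0.5262 Ω
R₍10.2₎ = R₍0₎(1 + αΔT) = 0.5262 × (1 + 0.0038×10.2) = 0.5465 Ω
P = I²R = (102)² × 0.5465 = 5690 W

5690 W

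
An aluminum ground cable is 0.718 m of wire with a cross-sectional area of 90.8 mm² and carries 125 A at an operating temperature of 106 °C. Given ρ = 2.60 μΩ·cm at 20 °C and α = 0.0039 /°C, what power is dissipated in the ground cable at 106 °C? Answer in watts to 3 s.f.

ρ = 2.60 μΩ·cm = 2.60×10^-8 Ω·m
A = 90.8 mm² = 9.080e-05 m²
R₍20₎ = ρL/A = (2.60×10^-8)(0.718)/(9.080e-05) = 2.056×10^-4 Ω
R₍106₎ = R₍20₎(1 + αΔT) = 2.056×10^-4 × (1 + 0.0039×86) = 2.746×10^-4 Ω
P = I²R = (125)² × 2.746×10^-4 = 4.29 W

4.29 W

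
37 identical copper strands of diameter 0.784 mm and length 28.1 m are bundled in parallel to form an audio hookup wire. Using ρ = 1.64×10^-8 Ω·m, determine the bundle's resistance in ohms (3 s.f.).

0.0258 Ω

A_strand = π(3.9200e-04 m)² = 4.827e-07 m²
R_strand = ρL/A = (1.64×10^-8)(28.1)/(4.827e-07) = 0.9546 Ω
R_total = R_strand/N = 0.9546/37 = 0.0258 Ω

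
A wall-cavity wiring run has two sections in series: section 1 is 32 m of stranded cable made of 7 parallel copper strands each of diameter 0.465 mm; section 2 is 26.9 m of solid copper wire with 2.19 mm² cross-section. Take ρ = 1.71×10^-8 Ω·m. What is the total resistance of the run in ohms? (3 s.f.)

0.670 Ω

Section 1: A_strand = π(2.3250e-04)² = 1.698e-07 m²; R₁ = ρL/(N·A_s) = (1.71×10^-8)(32)/(7×1.698e-07) = 0.4603 Ω
Section 2: A = 2.19 mm² = 2.190e-06 m²
R₂ = (1.71×10^-8)(26.9)/(2.190e-06) = 0.21 Ω
R = R₁ + R₂ = 0.670 Ω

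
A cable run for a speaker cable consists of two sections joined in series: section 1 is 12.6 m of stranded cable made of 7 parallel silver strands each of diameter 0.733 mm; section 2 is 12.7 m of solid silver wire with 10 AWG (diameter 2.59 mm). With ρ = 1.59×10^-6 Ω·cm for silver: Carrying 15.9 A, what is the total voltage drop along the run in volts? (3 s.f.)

1.69 V

ρ = 1.59×10^-6 Ω·cm = 1.59×10^-8 Ω·m
Section 1: A_strand = π(3.6650e-04)² = 4.220e-07 m²; R₁ = ρL/(N·A_s) = (1.59×10^-8)(12.6)/(7×4.220e-07) = 0.06782 Ω
Section 2: A = π(2.59/2 mm)² = π(1.2950e-03 m)² = 5.269e-06 m²
R₂ = (1.59×10^-8)(12.7)/(5.269e-06) = 0.03833 Ω
R = R₁ + R₂ = 0.1061 Ω
V = IR = 15.9 × 0.1061 = 1.69 V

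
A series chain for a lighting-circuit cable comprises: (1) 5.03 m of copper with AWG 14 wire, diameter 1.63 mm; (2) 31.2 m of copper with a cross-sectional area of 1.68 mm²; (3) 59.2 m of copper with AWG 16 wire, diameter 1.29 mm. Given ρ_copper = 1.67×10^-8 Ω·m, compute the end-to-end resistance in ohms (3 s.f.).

Seg 1: A = π(1.63/2 mm)² = π(8.1500e-04 m)² = 2.087e-06 m²
R_1 = (1.67×10^-8)(5.03)/(2.087e-06) = 0.04025 Ω
Seg 2: A = 1.68 mm² = 1.680e-06 m²
R_2 = (1.67×10^-8)(31.2)/(1.680e-06) = 0.3101 Ω
Seg 3: A = π(1.29/2 mm)² = π(6.4500e-04 m)² = 1.307e-06 m²
R_3 = (1.67×10^-8)(59.2)/(1.307e-06) = 0.7564 Ω
R_total = R_1 + R_2 + R_3 = 1.11 Ω

1.11 Ω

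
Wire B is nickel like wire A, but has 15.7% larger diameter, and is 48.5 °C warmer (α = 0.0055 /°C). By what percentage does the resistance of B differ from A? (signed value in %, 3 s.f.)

R ∝ ρL/d² with ρ ∝ (1+αΔT), so R_B/R_A = (1 + 15.7/100)⁻² × (1 + 0.0055×48.5)
= 0.747 × 1.267 = 0.9463
(R_B − R_A)/R_A = 0.9463 − 1 = -5.37%

-5.37%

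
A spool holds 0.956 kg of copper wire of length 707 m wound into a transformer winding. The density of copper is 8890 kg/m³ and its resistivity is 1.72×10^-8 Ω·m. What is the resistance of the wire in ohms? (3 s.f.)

79.9 Ω

A = m/(density·L) = 0.956/(8890×707) = 1.5210e-07 m²
R = ρL/A = (1.72×10^-8)(707)/(1.5210e-07) = 79.9 Ω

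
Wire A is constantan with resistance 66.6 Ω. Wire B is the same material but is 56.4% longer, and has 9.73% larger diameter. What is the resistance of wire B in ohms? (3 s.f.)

86.5 Ω

R ∝ L/d², so R_B/R_A = (1 + 56.4/100) × (1 + 9.73/100)⁻²
= 1.564 × 0.8305 = 1.299
R_B = 1.299 × 66.6 = 86.5 Ω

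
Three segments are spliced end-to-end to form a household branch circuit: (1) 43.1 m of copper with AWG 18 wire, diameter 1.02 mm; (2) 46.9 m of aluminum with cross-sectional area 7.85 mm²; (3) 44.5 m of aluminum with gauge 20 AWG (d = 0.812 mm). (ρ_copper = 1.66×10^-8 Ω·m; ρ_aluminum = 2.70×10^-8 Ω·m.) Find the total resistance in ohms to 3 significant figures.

3.36 Ω

Seg 1: A = π(1.02/2 mm)² = π(5.1000e-04 m)² = 8.171e-07 m²
R_1 = (1.66×10^-8)(43.1)/(8.171e-07) = 0.8756 Ω
Seg 2: A = 7.85 mm² = 7.850e-06 m²
R_2 = (2.70×10^-8)(46.9)/(7.850e-06) = 0.1613 Ω
Seg 3: A = π(0.812/2 mm)² = π(4.0600e-04 m)² = 5.178e-07 m²
R_3 = (2.70×10^-8)(44.5)/(5.178e-07) = 2.32 Ω
R_total = R_1 + R_2 + R_3 = 3.36 Ω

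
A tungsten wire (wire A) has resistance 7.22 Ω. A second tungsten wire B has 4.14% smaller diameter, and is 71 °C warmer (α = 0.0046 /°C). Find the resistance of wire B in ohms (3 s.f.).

R ∝ ρL/d² with ρ ∝ (1+αΔT), so R_B/R_A = (1 − 4.14/100)⁻² × (1 + 0.0046×71)
= 1.088 × 1.327 = 1.444
R_B = 1.444 × 7.22 = 10.4 Ω

10.4 Ω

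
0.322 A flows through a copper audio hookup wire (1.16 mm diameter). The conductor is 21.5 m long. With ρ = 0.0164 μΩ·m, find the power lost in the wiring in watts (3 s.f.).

0.0346 W

ρ = 0.0164 μΩ·m = 1.64×10^-8 Ω·m
A = π(d/2)² = π(5.8000e-04 m)² = 1.057e-06 m²
R = ρL/A = (1.64×10^-8)(21.5)/(1.057e-06) = 0.3336 Ω
P = I²R = (0.322)² × 0.3336 = 0.0346 W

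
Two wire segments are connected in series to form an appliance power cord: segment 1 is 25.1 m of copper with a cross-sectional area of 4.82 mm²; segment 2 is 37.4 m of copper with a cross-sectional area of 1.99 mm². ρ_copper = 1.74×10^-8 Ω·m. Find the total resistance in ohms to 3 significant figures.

0.418 Ω

Segment 1: A = 4.82 mm² = 4.820e-06 m²
R₁ = ρL/A = (1.74×10^-8)(25.1)/(4.820e-06) = 0.09061 Ω
Segment 2: A = 1.99 mm² = 1.990e-06 m²
R₂ = (1.74×10^-8)(37.4)/(1.990e-06) = 0.327 Ω
R = R₁ + R₂ = 0.418 Ω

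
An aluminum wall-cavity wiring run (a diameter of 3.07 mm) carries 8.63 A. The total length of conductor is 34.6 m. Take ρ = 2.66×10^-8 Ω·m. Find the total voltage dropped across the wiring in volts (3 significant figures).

1.07 V

A = π(d/2)² = π(1.5350e-03 m)² = 7.402e-06 m²
R = ρL/A = (2.66×10^-8)(34.6)/(7.402e-06) = 0.1243 Ω
V = IR = 8.63 × 0.1243 = 1.07 V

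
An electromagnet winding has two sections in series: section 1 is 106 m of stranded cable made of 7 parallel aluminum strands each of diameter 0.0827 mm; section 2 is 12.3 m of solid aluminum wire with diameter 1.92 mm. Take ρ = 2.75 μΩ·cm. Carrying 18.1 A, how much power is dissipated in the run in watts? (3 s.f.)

ρ = 2.75 μΩ·cm = 2.75×10^-8 Ω·m
Section 1: A_strand = π(4.1350e-05)² = 5.372e-09 m²; R₁ = ρL/(N·A_s) = (2.75×10^-8)(106)/(7×5.372e-09) = 77.52 Ω
Section 2: A = π(d/2)² = π(9.6000e-04 m)² = 2.895e-06 m²
R₂ = (2.75×10^-8)(12.3)/(2.895e-06) = 0.1168 Ω
R = R₁ + R₂ = 77.64 Ω
P = I²R = (18.1)² × 77.64 = 25400 W

25400 W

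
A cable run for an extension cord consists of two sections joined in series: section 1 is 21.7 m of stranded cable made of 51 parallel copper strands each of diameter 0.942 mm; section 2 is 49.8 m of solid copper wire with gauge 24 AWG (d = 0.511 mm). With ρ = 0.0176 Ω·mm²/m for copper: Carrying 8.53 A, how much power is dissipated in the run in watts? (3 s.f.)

312 W

ρ = 0.0176 Ω·mm²/m = 1.76×10^-8 Ω·m
Section 1: A_strand = π(4.7100e-04)² = 6.969e-07 m²; R₁ = ρL/(N·A_s) = (1.76×10^-8)(21.7)/(51×6.969e-07) = 0.01075 Ω
Section 2: A = π(0.511/2 mm)² = π(2.5550e-04 m)² = 2.051e-07 m²
R₂ = (1.76×10^-8)(49.8)/(2.051e-07) = 4.274 Ω
R = R₁ + R₂ = 4.285 Ω
P = I²R = (8.53)² × 4.285 = 312 W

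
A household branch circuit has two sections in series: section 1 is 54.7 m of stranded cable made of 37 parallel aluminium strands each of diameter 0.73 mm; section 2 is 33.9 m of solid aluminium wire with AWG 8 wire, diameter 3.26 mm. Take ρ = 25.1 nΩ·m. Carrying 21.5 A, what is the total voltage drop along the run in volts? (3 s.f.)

ρ = 25.1 nΩ·m = 2.51×10^-8 Ω·m
Section 1: A_strand = π(3.6500e-04)² = 4.185e-07 m²; R₁ = ρL/(N·A_s) = (2.51×10^-8)(54.7)/(37×4.185e-07) = 0.08866 Ω
Section 2: A = π(3.26/2 mm)² = π(1.6300e-03 m)² = 8.347e-06 m²
R₂ = (2.51×10^-8)(33.9)/(8.347e-06) = 0.1019 Ω
R = R₁ + R₂ = 0.1906 Ω
V = IR = 21.5 × 0.1906 = 4.10 V

4.10 V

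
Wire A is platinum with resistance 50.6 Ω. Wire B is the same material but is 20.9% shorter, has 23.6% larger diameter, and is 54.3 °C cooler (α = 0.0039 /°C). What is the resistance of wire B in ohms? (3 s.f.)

R ∝ ρL/d² with ρ ∝ (1+αΔT), so R_B/R_A = (1 − 20.9/100) × (1 + 23.6/100)⁻² × (1 − 0.0039×54.3)
= 0.791 × 0.6546 × 0.7882 = 0.4081
R_B = 0.4081 × 50.6 = 20.7 Ω

20.7 Ω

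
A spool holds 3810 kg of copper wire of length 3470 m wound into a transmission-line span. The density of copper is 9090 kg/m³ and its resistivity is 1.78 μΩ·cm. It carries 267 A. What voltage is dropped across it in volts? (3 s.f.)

ρ = 1.78 μΩ·cm = 1.78×10^-8 Ω·m
A = m/(density·L) = 3810/(9090×3470) = 1.2079e-04 m²
R = ρL/A = (1.78×10^-8)(3470)/(1.2079e-04) = 0.5113 Ω
V = IR = 267 × 0.5113 = 137 V

137 V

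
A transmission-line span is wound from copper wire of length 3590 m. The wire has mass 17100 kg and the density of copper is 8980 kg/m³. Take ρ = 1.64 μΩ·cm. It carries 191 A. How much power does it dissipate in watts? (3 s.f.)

ρ = 1.64 μΩ·cm = 1.64×10^-8 Ω·m
A = m/(density·L) = 17100/(8980×3590) = 5.3043e-04 m²
R = ρL/A = (1.64×10^-8)(3590)/(5.3043e-04) = 0.111 Ω
P = I²R = (191)² × 0.111 = 4050 W

4050 W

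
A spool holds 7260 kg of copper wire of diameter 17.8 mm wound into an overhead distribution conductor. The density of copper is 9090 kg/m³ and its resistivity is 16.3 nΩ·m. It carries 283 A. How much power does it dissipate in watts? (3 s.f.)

ρ = 16.3 nΩ·m = 1.63×10^-8 Ω·m
A = π(d/2)² = π(8.9000e-03 m)² = 2.4885e-04 m²
L = m/(density·A) = 7260/(9090×2.4885e-04) = 3210 m
R = ρL/A = (1.63×10^-8)(3210)/(2.4885e-04) = 0.2102 Ω
P = I²R = (283)² × 0.2102 = 16800 W

16800 W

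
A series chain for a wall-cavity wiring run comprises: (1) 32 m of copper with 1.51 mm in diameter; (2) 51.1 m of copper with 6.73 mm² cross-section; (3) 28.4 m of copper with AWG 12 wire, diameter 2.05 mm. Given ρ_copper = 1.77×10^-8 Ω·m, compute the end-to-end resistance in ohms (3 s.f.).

0.603 Ω

Seg 1: A = π(d/2)² = π(7.5500e-04 m)² = 1.791e-06 m²
R_1 = (1.77×10^-8)(32)/(1.791e-06) = 0.3163 Ω
Seg 2: A = 6.73 mm² = 6.730e-06 m²
R_2 = (1.77×10^-8)(51.1)/(6.730e-06) = 0.1344 Ω
Seg 3: A = π(2.05/2 mm)² = π(1.0250e-03 m)² = 3.301e-06 m²
R_3 = (1.77×10^-8)(28.4)/(3.301e-06) = 0.1523 Ω
R_total = R_1 + R_2 + R_3 = 0.603 Ω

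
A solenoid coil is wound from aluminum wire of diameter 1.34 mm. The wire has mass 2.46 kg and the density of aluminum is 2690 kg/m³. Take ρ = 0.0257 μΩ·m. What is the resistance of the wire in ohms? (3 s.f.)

ρ = 0.0257 μΩ·m = 2.57×10^-8 Ω·m
A = π(d/2)² = π(6.7000e-04 m)² = 1.4103e-06 m²
L = m/(density·A) = 2.46/(2690×1.4103e-06) = 648.5 m
R = ρL/A = (2.57×10^-8)(648.5)/(1.4103e-06) = 11.8 Ω

11.8 Ω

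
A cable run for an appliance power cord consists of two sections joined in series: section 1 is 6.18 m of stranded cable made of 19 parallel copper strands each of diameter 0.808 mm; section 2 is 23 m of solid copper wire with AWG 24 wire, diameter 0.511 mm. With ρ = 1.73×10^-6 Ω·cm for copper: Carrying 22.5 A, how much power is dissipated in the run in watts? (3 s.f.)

988 W

ρ = 1.73×10^-6 Ω·cm = 1.73×10^-8 Ω·m
Section 1: A_strand = π(4.0400e-04)² = 5.128e-07 m²; R₁ = ρL/(N·A_s) = (1.73×10^-8)(6.18)/(19×5.128e-07) = 0.01097 Ω
Section 2: A = π(0.511/2 mm)² = π(2.5550e-04 m)² = 2.051e-07 m²
R₂ = (1.73×10^-8)(23)/(2.051e-07) = 1.94 Ω
R = R₁ + R₂ = 1.951 Ω
P = I²R = (22.5)² × 1.951 = 988 W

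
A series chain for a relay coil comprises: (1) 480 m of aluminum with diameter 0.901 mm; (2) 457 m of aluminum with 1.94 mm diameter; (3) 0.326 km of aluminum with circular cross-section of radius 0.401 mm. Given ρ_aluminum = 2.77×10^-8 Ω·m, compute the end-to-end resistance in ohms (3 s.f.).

43.0 Ω

Seg 1: A = π(d/2)² = π(4.5050e-04 m)² = 6.376e-07 m²
R_1 = (2.77×10^-8)(480)/(6.376e-07) = 20.85 Ω
Seg 2: A = π(d/2)² = π(9.7000e-04 m)² = 2.956e-06 m²
R_2 = (2.77×10^-8)(457)/(2.956e-06) = 4.283 Ω
Seg 3: A = πr² = π(4.0100e-04 m)² = 5.052e-07 m²
R_3 = (2.77×10^-8)(326)/(5.052e-07) = 17.88 Ω
R_total = R_1 + R_2 + R_3 = 43.0 Ω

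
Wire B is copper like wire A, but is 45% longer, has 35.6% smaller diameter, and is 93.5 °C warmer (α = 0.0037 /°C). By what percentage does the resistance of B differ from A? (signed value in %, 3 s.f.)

371%

R ∝ ρL/d² with ρ ∝ (1+αΔT), so R_B/R_A = (1 + 45/100) × (1 − 35.6/100)⁻² × (1 + 0.0037×93.5)
= 1.45 × 2.411 × 1.346 = 4.706
(R_B − R_A)/R_A = 4.706 − 1 = 371%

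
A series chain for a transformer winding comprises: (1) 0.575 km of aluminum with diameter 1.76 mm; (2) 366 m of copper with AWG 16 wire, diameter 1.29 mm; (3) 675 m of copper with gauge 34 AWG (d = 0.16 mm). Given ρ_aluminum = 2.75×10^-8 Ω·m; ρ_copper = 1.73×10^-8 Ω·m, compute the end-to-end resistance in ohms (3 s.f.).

Seg 1: A = π(d/2)² = π(8.8000e-04 m)² = 2.433e-06 m²
R_1 = (2.75×10^-8)(575)/(2.433e-06) = 6.5 Ω
Seg 2: A = π(1.29/2 mm)² = π(6.4500e-04 m)² = 1.307e-06 m²
R_2 = (1.73×10^-8)(366)/(1.307e-06) = 4.845 Ω
Seg 3: A = π(0.16/2 mm)² = π(8.0000e-05 m)² = 2.011e-08 m²
R_3 = (1.73×10^-8)(675)/(2.011e-08) = 580.8 Ω
R_total = R_1 + R_2 + R_3 = 592 Ω

592 Ω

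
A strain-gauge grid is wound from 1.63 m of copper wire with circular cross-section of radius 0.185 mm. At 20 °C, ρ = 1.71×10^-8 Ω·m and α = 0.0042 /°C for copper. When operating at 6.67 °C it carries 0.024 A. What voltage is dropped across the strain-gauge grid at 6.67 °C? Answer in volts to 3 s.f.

0.00587 V

A = πr² = π(1.8500e-04 m)² = 1.075e-07 m²
R₍20₎ = ρL/A = (1.71×10^-8)(1.63)/(1.075e-07) = 0.2592 Ω
R₍6.67₎ = R₍20₎(1 + αΔT) = 0.2592 × (1 + 0.0042×-13.3) = 0.2447 Ω
V = IR = 0.024 × 0.2447 = 0.00587 V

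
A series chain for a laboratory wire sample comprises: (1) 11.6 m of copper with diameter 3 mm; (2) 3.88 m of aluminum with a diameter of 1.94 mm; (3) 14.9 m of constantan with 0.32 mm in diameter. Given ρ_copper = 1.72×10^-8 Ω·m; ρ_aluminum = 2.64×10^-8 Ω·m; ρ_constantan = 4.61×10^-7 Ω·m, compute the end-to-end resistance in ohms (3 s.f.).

Seg 1: A = π(d/2)² = π(1.5000e-03 m)² = 7.069e-06 m²
R_1 = (1.72×10^-8)(11.6)/(7.069e-06) = 0.02823 Ω
Seg 2: A = π(d/2)² = π(9.7000e-04 m)² = 2.956e-06 m²
R_2 = (2.64×10^-8)(3.88)/(2.956e-06) = 0.03465 Ω
Seg 3: A = π(d/2)² = π(1.6000e-04 m)² = 8.042e-08 m²
R_3 = (4.61×10^-7)(14.9)/(8.042e-08) = 85.41 Ω
R_total = R_1 + R_2 + R_3 = 85.5 Ω

85.5 Ω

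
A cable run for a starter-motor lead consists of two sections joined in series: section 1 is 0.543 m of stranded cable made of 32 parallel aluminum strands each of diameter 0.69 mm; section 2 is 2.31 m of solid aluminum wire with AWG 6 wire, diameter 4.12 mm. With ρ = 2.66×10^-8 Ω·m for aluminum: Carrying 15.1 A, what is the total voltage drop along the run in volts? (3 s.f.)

Section 1: A_strand = π(3.4500e-04)² = 3.739e-07 m²; R₁ = ρL/(N·A_s) = (2.66×10^-8)(0.543)/(32×3.739e-07) = 0.001207 Ω
Section 2: A = π(4.12/2 mm)² = π(2.0600e-03 m)² = 1.333e-05 m²
R₂ = (2.66×10^-8)(2.31)/(1.333e-05) = 0.004609 Ω
R = R₁ + R₂ = 0.005816 Ω
V = IR = 15.1 × 0.005816 = 0.0878 V

0.0878 V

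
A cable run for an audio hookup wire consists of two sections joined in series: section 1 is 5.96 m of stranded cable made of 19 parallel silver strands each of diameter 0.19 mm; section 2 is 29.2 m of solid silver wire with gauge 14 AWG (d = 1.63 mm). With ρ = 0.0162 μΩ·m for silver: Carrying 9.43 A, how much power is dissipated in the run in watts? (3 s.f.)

36.1 W

ρ = 0.0162 μΩ·m = 1.62×10^-8 Ω·m
Section 1: A_strand = π(9.5000e-05)² = 2.835e-08 m²; R₁ = ρL/(N·A_s) = (1.62×10^-8)(5.96)/(19×2.835e-08) = 0.1792 Ω
Section 2: A = π(1.63/2 mm)² = π(8.1500e-04 m)² = 2.087e-06 m²
R₂ = (1.62×10^-8)(29.2)/(2.087e-06) = 0.2267 Ω
R = R₁ + R₂ = 0.4059 Ω
P = I²R = (9.43)² × 0.4059 = 36.1 W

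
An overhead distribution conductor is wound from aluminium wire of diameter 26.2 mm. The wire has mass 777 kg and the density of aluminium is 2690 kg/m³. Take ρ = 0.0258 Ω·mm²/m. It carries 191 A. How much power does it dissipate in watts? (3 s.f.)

ρ = 0.0258 Ω·mm²/m = 2.58×10^-8 Ω·m
A = π(d/2)² = π(1.3100e-02 m)² = 5.3913e-04 m²
L = m/(density·A) = 777/(2690×5.3913e-04) = 535.8 m
R = ρL/A = (2.58×10^-8)(535.8)/(5.3913e-04) = 0.02564 Ω
P = I²R = (191)² × 0.02564 = 935 W

935 W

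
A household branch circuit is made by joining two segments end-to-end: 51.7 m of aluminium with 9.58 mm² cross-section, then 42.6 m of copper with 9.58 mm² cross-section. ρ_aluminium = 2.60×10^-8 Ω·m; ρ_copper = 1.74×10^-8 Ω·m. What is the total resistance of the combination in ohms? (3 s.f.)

Segment 1: A = 9.58 mm² = 9.580e-06 m²
R₁ = ρL/A = (2.60×10^-8)(51.7)/(9.580e-06) = 0.1403 Ω
R₂ = (1.74×10^-8)(42.6)/(9.580e-06) = 0.07737 Ω
R = R₁ + R₂ = 0.218 Ω

0.218 Ω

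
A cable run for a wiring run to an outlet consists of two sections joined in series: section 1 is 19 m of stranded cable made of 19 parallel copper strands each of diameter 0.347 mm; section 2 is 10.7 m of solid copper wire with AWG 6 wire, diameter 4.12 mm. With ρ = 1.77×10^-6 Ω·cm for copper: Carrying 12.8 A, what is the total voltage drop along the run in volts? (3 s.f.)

2.58 V

ρ = 1.77×10^-6 Ω·cm = 1.77×10^-8 Ω·m
Section 1: A_strand = π(1.7350e-04)² = 9.457e-08 m²; R₁ = ρL/(N·A_s) = (1.77×10^-8)(19)/(19×9.457e-08) = 0.1872 Ω
Section 2: A = π(4.12/2 mm)² = π(2.0600e-03 m)² = 1.333e-05 m²
R₂ = (1.77×10^-8)(10.7)/(1.333e-05) = 0.01421 Ω
R = R₁ + R₂ = 0.2014 Ω
V = IR = 12.8 × 0.2014 = 2.58 V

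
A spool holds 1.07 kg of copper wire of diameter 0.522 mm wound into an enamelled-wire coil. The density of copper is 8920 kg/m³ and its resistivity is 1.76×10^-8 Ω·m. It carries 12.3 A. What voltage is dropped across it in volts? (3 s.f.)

A = π(d/2)² = π(2.6100e-04 m)² = 2.1401e-07 m²
L = m/(density·A) = 1.07/(8920×2.1401e-07) = 560.5 m
R = ρL/A = (1.76×10^-8)(560.5)/(2.1401e-07) = 46.1 Ω
V = IR = 12.3 × 46.1 = 567 V

567 V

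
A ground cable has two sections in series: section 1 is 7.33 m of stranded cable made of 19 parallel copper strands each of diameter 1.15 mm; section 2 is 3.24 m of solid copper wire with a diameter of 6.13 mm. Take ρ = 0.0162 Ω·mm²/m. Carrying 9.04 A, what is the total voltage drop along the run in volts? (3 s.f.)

ρ = 0.0162 Ω·mm²/m = 1.62×10^-8 Ω·m
Section 1: A_strand = π(5.7500e-04)² = 1.039e-06 m²; R₁ = ρL/(N·A_s) = (1.62×10^-8)(7.33)/(19×1.039e-06) = 0.006017 Ω
Section 2: A = π(d/2)² = π(3.0650e-03 m)² = 2.951e-05 m²
R₂ = (1.62×10^-8)(3.24)/(2.951e-05) = 0.001778 Ω
R = R₁ + R₂ = 0.007795 Ω
V = IR = 9.04 × 0.007795 = 0.0705 V

0.0705 V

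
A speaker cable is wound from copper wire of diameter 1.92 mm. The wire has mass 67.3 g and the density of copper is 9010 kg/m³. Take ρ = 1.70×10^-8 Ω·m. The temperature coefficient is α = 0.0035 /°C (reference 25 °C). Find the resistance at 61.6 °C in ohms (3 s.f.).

0.0171 Ω

A = π(d/2)² = π(9.6000e-04 m)² = 2.8953e-06 m²
L = m/(density·A) = 0.0673/(9010×2.8953e-06) = 2.58 m
R = ρL/A = (1.70×10^-8)(2.58)/(2.8953e-06) = 0.01515 Ω
R(61.6 °C) = 0.01515 × (1 + 0.0035×36.6) = 0.0171 Ω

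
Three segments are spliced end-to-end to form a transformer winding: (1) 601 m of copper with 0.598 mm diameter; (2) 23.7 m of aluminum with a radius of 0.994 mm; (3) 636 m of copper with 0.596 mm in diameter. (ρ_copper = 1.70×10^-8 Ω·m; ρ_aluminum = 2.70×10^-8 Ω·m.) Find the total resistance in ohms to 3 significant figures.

Seg 1: A = π(d/2)² = π(2.9900e-04 m)² = 2.809e-07 m²
R_1 = (1.70×10^-8)(601)/(2.809e-07) = 36.38 Ω
Seg 2: A = πr² = π(9.9400e-04 m)² = 3.104e-06 m²
R_2 = (2.70×10^-8)(23.7)/(3.104e-06) = 0.2062 Ω
Seg 3: A = π(d/2)² = π(2.9800e-04 m)² = 2.790e-07 m²
R_3 = (1.70×10^-8)(636)/(2.790e-07) = 38.75 Ω
R_total = R_1 + R_2 + R_3 = 75.3 Ω

75.3 Ω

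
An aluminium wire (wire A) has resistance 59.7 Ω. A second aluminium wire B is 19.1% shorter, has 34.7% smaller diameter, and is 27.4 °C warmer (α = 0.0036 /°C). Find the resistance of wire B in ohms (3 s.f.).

R ∝ ρL/d² with ρ ∝ (1+αΔT), so R_B/R_A = (1 − 19.1/100) × (1 − 34.7/100)⁻² × (1 + 0.0036×27.4)
= 0.809 × 2.345 × 1.099 = 2.084
R_B = 2.084 × 59.7 = 124 Ω

124 Ω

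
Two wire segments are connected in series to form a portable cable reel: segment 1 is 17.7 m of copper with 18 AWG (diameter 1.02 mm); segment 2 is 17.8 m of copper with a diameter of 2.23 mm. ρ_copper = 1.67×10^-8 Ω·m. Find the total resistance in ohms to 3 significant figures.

Segment 1: A = π(1.02/2 mm)² = π(5.1000e-04 m)² = 8.171e-07 m²
R₁ = ρL/A = (1.67×10^-8)(17.7)/(8.171e-07) = 0.3617 Ω
Segment 2: A = π(d/2)² = π(1.1150e-03 m)² = 3.906e-06 m²
R₂ = (1.67×10^-8)(17.8)/(3.906e-06) = 0.07611 Ω
R = R₁ + R₂ = 0.438 Ω

0.438 Ω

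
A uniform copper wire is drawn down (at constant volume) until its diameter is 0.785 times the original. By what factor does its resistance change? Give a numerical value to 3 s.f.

Volume constant ⇒ L' = L/r² with r = 0.785. R' = ρL'/A' = ρ(L/r²)/(πr²d₀²/4) = R/r⁴.
Factor = 2.63

2.63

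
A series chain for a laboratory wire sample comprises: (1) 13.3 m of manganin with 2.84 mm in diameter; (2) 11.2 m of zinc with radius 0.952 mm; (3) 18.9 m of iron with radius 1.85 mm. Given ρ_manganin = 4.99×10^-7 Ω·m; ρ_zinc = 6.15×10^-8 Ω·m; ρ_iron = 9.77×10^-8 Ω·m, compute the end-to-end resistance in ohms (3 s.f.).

1.46 Ω

Seg 1: A = π(d/2)² = π(1.4200e-03 m)² = 6.335e-06 m²
R_1 = (4.99×10^-7)(13.3)/(6.335e-06) = 1.048 Ω
Seg 2: A = πr² = π(9.5200e-04 m)² = 2.847e-06 m²
R_2 = (6.15×10^-8)(11.2)/(2.847e-06) = 0.2419 Ω
Seg 3: A = πr² = π(1.8500e-03 m)² = 1.075e-05 m²
R_3 = (9.77×10^-8)(18.9)/(1.075e-05) = 0.1717 Ω
R_total = R_1 + R_2 + R_3 = 1.46 Ω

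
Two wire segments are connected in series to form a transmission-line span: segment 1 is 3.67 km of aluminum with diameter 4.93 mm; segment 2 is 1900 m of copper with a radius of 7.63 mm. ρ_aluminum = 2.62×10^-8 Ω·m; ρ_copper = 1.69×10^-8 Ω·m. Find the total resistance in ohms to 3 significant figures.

5.21 Ω

Segment 1: A = π(d/2)² = π(2.4650e-03 m)² = 1.909e-05 m²
R₁ = ρL/A = (2.62×10^-8)(3670)/(1.909e-05) = 5.037 Ω
Segment 2: A = πr² = π(7.6300e-03 m)² = 1.829e-04 m²
R₂ = (1.69×10^-8)(1900)/(1.829e-04) = 0.1756 Ω
R = R₁ + R₂ = 5.21 Ω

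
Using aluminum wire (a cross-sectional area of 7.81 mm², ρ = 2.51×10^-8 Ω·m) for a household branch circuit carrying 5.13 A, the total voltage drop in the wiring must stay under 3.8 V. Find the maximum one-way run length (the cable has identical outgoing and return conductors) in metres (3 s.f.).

A = 7.81 mm² = 7.810e-06 m²
L_max = V_max·A/(2·ρI) = (3.8)(7.810e-06)/(2×2.51×10^-8×5.13) = 115 m

115 m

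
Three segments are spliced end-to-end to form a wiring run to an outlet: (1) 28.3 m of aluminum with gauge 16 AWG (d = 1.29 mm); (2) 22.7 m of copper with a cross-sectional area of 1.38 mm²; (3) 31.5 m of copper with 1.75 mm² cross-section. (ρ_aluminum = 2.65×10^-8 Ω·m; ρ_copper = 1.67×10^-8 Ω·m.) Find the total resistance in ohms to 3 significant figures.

1.15 Ω

Seg 1: A = π(1.29/2 mm)² = π(6.4500e-04 m)² = 1.307e-06 m²
R_1 = (2.65×10^-8)(28.3)/(1.307e-06) = 0.5738 Ω
Seg 2: A = 1.38 mm² = 1.380e-06 m²
R_2 = (1.67×10^-8)(22.7)/(1.380e-06) = 0.2747 Ω
Seg 3: A = 1.75 mm² = 1.750e-06 m²
R_3 = (1.67×10^-8)(31.5)/(1.750e-06) = 0.3006 Ω
R_total = R_1 + R_2 + R_3 = 1.15 Ω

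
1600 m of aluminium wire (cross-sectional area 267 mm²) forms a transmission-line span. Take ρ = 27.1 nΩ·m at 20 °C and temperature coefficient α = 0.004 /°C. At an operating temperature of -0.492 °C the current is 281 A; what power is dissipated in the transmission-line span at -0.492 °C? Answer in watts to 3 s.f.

ρ = 27.1 nΩ·m = 2.71×10^-8 Ω·m
A = 267 mm² = 2.670e-04 m²
R₍20₎ = ρL/A = (2.71×10^-8)(1600)/(2.670e-04) = 0.1624 Ω
R₍-0.492₎ = R₍20₎(1 + αΔT) = 0.1624 × (1 + 0.004×-20.5) = 0.1491 Ω
P = I²R = (281)² × 0.1491 = 11800 W

11800 W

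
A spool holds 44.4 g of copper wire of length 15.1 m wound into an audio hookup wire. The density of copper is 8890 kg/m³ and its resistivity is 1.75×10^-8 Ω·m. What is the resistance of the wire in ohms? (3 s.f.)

A = m/(density·L) = 0.0444/(8890×15.1) = 3.3075e-07 m²
R = ρL/A = (1.75×10^-8)(15.1)/(3.3075e-07) = 0.799 Ω

0.799 Ω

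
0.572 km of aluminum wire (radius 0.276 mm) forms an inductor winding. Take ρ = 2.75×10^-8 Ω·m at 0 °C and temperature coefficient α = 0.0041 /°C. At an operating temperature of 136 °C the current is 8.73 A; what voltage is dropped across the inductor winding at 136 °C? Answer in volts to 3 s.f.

894 V

A = πr² = π(2.7600e-04 m)² = 2.393e-07 m²
R₍0₎ = ρL/A = (2.75×10^-8)(572)/(2.393e-07) = 65.73 Ω
R₍136₎ = R₍0₎(1 + αΔT) = 65.73 × (1 + 0.0041×136) = 102.4 Ω
V = IR = 8.73 × 102.4 = 894 V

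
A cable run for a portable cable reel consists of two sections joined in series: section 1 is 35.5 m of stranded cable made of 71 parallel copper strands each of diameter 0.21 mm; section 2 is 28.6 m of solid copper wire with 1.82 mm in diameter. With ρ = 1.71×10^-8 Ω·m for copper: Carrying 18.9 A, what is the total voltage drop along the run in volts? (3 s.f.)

Section 1: A_strand = π(1.0500e-04)² = 3.464e-08 m²; R₁ = ρL/(N·A_s) = (1.71×10^-8)(35.5)/(71×3.464e-08) = 0.2469 Ω
Section 2: A = π(d/2)² = π(9.1000e-04 m)² = 2.602e-06 m²
R₂ = (1.71×10^-8)(28.6)/(2.602e-06) = 0.188 Ω
R = R₁ + R₂ = 0.4348 Ω
V = IR = 18.9 × 0.4348 = 8.22 V

8.22 V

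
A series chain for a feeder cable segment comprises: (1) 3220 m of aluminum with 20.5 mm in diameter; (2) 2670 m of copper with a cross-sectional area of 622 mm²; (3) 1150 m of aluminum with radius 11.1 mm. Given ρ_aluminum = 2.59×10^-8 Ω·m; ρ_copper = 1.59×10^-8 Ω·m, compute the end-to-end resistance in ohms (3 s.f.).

Seg 1: A = π(d/2)² = π(1.0250e-02 m)² = 3.301e-04 m²
R_1 = (2.59×10^-8)(3220)/(3.301e-04) = 0.2527 Ω
Seg 2: A = 622 mm² = 6.220e-04 m²
R_2 = (1.59×10^-8)(2670)/(6.220e-04) = 0.06825 Ω
Seg 3: A = πr² = π(1.1100e-02 m)² = 3.871e-04 m²
R_3 = (2.59×10^-8)(1150)/(3.871e-04) = 0.07695 Ω
R_total = R_1 + R_2 + R_3 = 0.398 Ω

0.398 Ω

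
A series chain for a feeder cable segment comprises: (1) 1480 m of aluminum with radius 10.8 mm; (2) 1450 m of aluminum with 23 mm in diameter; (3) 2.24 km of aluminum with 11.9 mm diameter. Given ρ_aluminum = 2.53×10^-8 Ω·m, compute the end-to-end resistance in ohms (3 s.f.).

0.700 Ω

Seg 1: A = πr² = π(1.0800e-02 m)² = 3.664e-04 m²
R_1 = (2.53×10^-8)(1480)/(3.664e-04) = 0.1022 Ω
Seg 2: A = π(d/2)² = π(1.1500e-02 m)² = 4.155e-04 m²
R_2 = (2.53×10^-8)(1450)/(4.155e-04) = 0.0883 Ω
Seg 3: A = π(d/2)² = π(5.9500e-03 m)² = 1.112e-04 m²
R_3 = (2.53×10^-8)(2240)/(1.112e-04) = 0.5095 Ω
R_total = R_1 + R_2 + R_3 = 0.700 Ω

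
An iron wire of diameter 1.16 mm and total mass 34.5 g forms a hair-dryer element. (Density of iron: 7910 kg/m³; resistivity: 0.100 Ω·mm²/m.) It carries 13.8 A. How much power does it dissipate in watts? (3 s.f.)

74.4 W

ρ = 0.100 Ω·mm²/m = 1.00×10^-7 Ω·m
A = π(d/2)² = π(5.8000e-04 m)² = 1.0568e-06 m²
L = m/(density·A) = 0.0345/(7910×1.0568e-06) = 4.127 m
R = ρL/A = (1.00×10^-7)(4.127)/(1.0568e-06) = 0.3905 Ω
P = I²R = (13.8)² × 0.3905 = 74.4 W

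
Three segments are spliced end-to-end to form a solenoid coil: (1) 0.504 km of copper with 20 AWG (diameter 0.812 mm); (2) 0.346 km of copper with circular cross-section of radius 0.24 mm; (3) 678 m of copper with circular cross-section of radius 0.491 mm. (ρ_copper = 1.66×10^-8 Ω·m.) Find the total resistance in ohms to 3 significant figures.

Seg 1: A = π(0.812/2 mm)² = π(4.0600e-04 m)² = 5.178e-07 m²
R_1 = (1.66×10^-8)(504)/(5.178e-07) = 16.16 Ω
Seg 2: A = πr² = π(2.4000e-04 m)² = 1.810e-07 m²
R_2 = (1.66×10^-8)(346)/(1.810e-07) = 31.74 Ω
Seg 3: A = πr² = π(4.9100e-04 m)² = 7.574e-07 m²
R_3 = (1.66×10^-8)(678)/(7.574e-07) = 14.86 Ω
R_total = R_1 + R_2 + R_3 = 62.8 Ω

62.8 Ω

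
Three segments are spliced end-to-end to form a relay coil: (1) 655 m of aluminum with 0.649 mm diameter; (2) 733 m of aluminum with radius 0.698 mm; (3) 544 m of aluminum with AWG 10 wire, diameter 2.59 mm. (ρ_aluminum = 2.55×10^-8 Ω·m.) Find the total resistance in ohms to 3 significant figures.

Seg 1: A = π(d/2)² = π(3.2450e-04 m)² = 3.308e-07 m²
R_1 = (2.55×10^-8)(655)/(3.308e-07) = 50.49 Ω
Seg 2: A = πr² = π(6.9800e-04 m)² = 1.531e-06 m²
R_2 = (2.55×10^-8)(733)/(1.531e-06) = 12.21 Ω
Seg 3: A = π(2.59/2 mm)² = π(1.2950e-03 m)² = 5.269e-06 m²
R_3 = (2.55×10^-8)(544)/(5.269e-06) = 2.633 Ω
R_total = R_1 + R_2 + R_3 = 65.3 Ω

65.3 Ω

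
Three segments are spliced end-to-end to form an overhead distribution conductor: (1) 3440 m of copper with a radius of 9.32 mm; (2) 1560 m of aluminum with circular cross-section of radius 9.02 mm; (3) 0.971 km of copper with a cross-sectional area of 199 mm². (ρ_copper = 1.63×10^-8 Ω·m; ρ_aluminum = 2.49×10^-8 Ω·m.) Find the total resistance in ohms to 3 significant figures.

0.437 Ω

Seg 1: A = πr² = π(9.3200e-03 m)² = 2.729e-04 m²
R_1 = (1.63×10^-8)(3440)/(2.729e-04) = 0.2055 Ω
Seg 2: A = πr² = π(9.0200e-03 m)² = 2.556e-04 m²
R_2 = (2.49×10^-8)(1560)/(2.556e-04) = 0.152 Ω
Seg 3: A = 199 mm² = 1.990e-04 m²
R_3 = (1.63×10^-8)(971)/(1.990e-04) = 0.07953 Ω
R_total = R_1 + R_2 + R_3 = 0.437 Ω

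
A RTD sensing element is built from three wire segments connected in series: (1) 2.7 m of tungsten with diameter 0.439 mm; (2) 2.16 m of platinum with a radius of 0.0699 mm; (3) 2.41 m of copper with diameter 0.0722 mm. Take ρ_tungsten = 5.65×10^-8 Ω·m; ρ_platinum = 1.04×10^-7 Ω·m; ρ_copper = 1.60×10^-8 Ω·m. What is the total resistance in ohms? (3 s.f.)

Seg 1: A = π(d/2)² = π(2.1950e-04 m)² = 1.514e-07 m²
R_1 = (5.65×10^-8)(2.7)/(1.514e-07) = 1.008 Ω
Seg 2: A = πr² = π(6.9900e-05 m)² = 1.535e-08 m²
R_2 = (1.04×10^-7)(2.16)/(1.535e-08) = 14.63 Ω
Seg 3: A = π(d/2)² = π(3.6100e-05 m)² = 4.094e-09 m²
R_3 = (1.60×10^-8)(2.41)/(4.094e-09) = 9.418 Ω
R_total = R_1 + R_2 + R_3 = 25.1 Ω

25.1 Ω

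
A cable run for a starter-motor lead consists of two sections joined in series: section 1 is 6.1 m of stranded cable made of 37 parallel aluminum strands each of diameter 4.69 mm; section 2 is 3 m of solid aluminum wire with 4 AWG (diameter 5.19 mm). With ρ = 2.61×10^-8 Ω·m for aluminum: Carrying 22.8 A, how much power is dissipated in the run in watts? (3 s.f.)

2.05 W

Section 1: A_strand = π(2.3450e-03)² = 1.728e-05 m²; R₁ = ρL/(N·A_s) = (2.61×10^-8)(6.1)/(37×1.728e-05) = 2.491×10^-4 Ω
Section 2: A = π(5.19/2 mm)² = π(2.5950e-03 m)² = 2.116e-05 m²
R₂ = (2.61×10^-8)(3)/(2.116e-05) = 0.003701 Ω
R = R₁ + R₂ = 0.00395 Ω
P = I²R = (22.8)² × 0.00395 = 2.05 W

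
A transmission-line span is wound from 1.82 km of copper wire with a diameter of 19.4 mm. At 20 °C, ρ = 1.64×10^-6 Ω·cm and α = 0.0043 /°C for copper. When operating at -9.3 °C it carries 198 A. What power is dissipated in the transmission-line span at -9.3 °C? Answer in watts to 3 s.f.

ρ = 1.64×10^-6 Ω·cm = 1.64×10^-8 Ω·m
A = π(d/2)² = π(9.7000e-03 m)² = 2.956e-04 m²
R₍20₎ = ρL/A = (1.64×10^-8)(1820)/(2.956e-04) = 0.101 Ω
R₍-9.3₎ = R₍20₎(1 + αΔT) = 0.101 × (1 + 0.0043×-29.3) = 0.08825 Ω
P = I²R = (198)² × 0.08825 = 3460 W

3460 W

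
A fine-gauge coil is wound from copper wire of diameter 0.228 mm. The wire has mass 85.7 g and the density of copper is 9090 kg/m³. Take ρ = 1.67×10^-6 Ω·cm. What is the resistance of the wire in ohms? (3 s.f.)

ρ = 1.67×10^-6 Ω·cm = 1.67×10^-8 Ω·m
A = π(d/2)² = π(1.1400e-04 m)² = 4.0828e-08 m²
L = m/(density·A) = 0.0857/(9090×4.0828e-08) = 230.9 m
R = ρL/A = (1.67×10^-8)(230.9)/(4.0828e-08) = 94.5 Ω

94.5 Ω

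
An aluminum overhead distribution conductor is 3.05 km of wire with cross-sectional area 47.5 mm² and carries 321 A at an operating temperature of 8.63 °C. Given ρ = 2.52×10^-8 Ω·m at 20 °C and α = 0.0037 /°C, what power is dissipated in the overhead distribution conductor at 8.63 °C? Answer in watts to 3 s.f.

1.60×10^5 W

A = 47.5 mm² = 4.750e-05 m²
R₍20₎ = ρL/A = (2.52×10^-8)(3050)/(4.750e-05) = 1.618 Ω
R₍8.63₎ = R₍20₎(1 + αΔT) = 1.618 × (1 + 0.0037×-11.4) = 1.55 Ω
P = I²R = (321)² × 1.55 = 1.60×10^5 W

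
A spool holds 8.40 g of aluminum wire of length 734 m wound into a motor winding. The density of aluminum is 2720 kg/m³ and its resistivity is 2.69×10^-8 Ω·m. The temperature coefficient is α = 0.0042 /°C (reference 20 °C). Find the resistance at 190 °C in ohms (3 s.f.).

A = m/(density·L) = 0.0084/(2720×734) = 4.2074e-09 m²
R = ρL/A = (2.69×10^-8)(734)/(4.2074e-09) = 4693 Ω
R(190 °C) = 4693 × (1 + 0.0042×170) = 8040 Ω

8040 Ω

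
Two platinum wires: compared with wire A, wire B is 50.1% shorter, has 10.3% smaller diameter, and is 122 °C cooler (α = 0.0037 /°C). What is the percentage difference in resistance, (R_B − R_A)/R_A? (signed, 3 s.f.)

R ∝ ρL/d² with ρ ∝ (1+αΔT), so R_B/R_A = (1 − 50.1/100) × (1 − 10.3/100)⁻² × (1 − 0.0037×122)
= 0.499 × 1.243 × 0.5486 = 0.3402
(R_B − R_A)/R_A = 0.3402 − 1 = -66.0%

-66.0%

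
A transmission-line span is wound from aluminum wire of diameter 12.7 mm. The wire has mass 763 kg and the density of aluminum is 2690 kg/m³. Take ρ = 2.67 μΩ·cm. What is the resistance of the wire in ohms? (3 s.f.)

ρ = 2.67 μΩ·cm = 2.67×10^-8 Ω·m
A = π(d/2)² = π(6.3500e-03 m)² = 1.2668e-04 m²
L = m/(density·A) = 763/(2690×1.2668e-04) = 2239 m
R = ρL/A = (2.67×10^-8)(2239)/(1.2668e-04) = 0.472 Ω

0.472 Ω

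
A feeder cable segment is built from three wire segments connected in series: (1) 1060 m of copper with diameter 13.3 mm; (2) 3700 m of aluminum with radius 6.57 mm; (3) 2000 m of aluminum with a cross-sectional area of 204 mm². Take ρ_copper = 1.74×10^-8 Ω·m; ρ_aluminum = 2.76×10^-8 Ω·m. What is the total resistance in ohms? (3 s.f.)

Seg 1: A = π(d/2)² = π(6.6500e-03 m)² = 1.389e-04 m²
R_1 = (1.74×10^-8)(1060)/(1.389e-04) = 0.1328 Ω
Seg 2: A = πr² = π(6.5700e-03 m)² = 1.356e-04 m²
R_2 = (2.76×10^-8)(3700)/(1.356e-04) = 0.7531 Ω
Seg 3: A = 204 mm² = 2.040e-04 m²
R_3 = (2.76×10^-8)(2000)/(2.040e-04) = 0.2706 Ω
R_total = R_1 + R_2 + R_3 = 1.16 Ω

1.16 Ω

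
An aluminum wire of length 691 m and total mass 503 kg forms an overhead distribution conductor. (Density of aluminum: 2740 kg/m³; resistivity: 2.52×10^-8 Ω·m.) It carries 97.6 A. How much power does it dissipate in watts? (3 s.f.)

624 W

A = m/(density·L) = 503/(2740×691) = 2.6567e-04 m²
R = ρL/A = (2.52×10^-8)(691)/(2.6567e-04) = 0.06554 Ω
P = I²R = (97.6)² × 0.06554 = 624 W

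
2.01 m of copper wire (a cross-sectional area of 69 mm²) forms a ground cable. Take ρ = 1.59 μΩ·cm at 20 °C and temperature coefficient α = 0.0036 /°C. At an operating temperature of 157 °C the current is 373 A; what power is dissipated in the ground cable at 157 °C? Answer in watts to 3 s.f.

96.2 W

ρ = 1.59 μΩ·cm = 1.59×10^-8 Ω·m
A = 69 mm² = 6.900e-05 m²
R₍20₎ = ρL/A = (1.59×10^-8)(2.01)/(6.900e-05) = 4.632×10^-4 Ω
R₍157₎ = R₍20₎(1 + αΔT) = 4.632×10^-4 × (1 + 0.0036×137) = 6.916×10^-4 Ω
P = I²R = (373)² × 6.916×10^-4 = 96.2 W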